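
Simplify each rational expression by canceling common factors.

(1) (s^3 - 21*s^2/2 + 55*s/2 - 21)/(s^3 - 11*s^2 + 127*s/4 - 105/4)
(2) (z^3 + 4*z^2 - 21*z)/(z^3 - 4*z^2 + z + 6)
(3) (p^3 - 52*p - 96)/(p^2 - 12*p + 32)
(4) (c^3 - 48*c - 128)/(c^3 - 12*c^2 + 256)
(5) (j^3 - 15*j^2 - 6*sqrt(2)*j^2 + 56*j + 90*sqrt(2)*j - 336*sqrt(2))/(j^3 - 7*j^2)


(1) = (2*s - 4)/(2*s - 5)
(2) = (z^2 + 7*z)/(z^2 - z - 2)
(3) = (p^2 + 8*p + 12)/(p - 4)
(4) = (c + 4)/(c - 8)
(5) = (j^2 + j*(-6*sqrt(2) - 8) + 48*sqrt(2))/j^2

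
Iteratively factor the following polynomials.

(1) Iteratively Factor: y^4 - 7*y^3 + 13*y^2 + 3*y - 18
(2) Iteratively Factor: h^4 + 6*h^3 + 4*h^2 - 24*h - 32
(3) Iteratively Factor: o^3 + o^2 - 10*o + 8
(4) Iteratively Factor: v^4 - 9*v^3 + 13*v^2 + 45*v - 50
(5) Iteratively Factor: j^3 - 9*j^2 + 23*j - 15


(1) = (y - 2)*(y^3 - 5*y^2 + 3*y + 9) = (y - 3)*(y - 2)*(y^2 - 2*y - 3) = (y - 3)*(y - 2)*(y + 1)*(y - 3)
(2) = (h + 2)*(h^3 + 4*h^2 - 4*h - 16) = (h - 2)*(h + 2)*(h^2 + 6*h + 8) = (h - 2)*(h + 2)^2*(h + 4)
(3) = (o - 1)*(o^2 + 2*o - 8) = (o - 2)*(o - 1)*(o + 4)
(4) = (v + 2)*(v^3 - 11*v^2 + 35*v - 25) = (v - 5)*(v + 2)*(v^2 - 6*v + 5) = (v - 5)^2*(v + 2)*(v - 1)
(5) = (j - 3)*(j^2 - 6*j + 5) = (j - 5)*(j - 3)*(j - 1)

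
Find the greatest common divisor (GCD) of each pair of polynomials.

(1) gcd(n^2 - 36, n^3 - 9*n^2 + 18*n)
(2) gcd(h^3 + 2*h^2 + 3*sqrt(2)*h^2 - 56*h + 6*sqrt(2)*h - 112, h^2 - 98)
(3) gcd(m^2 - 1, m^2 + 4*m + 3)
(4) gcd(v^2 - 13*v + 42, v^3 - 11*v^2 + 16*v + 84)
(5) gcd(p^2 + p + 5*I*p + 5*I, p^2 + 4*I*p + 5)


(1) = n - 6
(2) = h + 7*sqrt(2)
(3) = gcd((m - 1)*(m + 1), (m + 1)*(m + 3)) = m + 1
(4) = v^2 - 13*v + 42
(5) = p + 5*I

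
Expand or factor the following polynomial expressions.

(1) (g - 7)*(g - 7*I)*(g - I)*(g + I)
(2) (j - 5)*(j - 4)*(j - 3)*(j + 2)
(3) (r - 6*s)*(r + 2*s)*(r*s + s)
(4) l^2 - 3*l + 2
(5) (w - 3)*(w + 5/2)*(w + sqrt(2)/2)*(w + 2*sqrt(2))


(1) = g^4 - 7*g^3 - 7*I*g^3 + g^2 + 49*I*g^2 - 7*g - 7*I*g + 49*I
(2) = j^4 - 10*j^3 + 23*j^2 + 34*j - 120
(3) = r^3*s - 4*r^2*s^2 + r^2*s - 12*r*s^3 - 4*r*s^2 - 12*s^3
(4) = (l - 2)*(l - 1)
(5) = w^4 - w^3/2 + 5*sqrt(2)*w^3/2 - 11*w^2/2 - 5*sqrt(2)*w^2/4 - 75*sqrt(2)*w/4 - w - 15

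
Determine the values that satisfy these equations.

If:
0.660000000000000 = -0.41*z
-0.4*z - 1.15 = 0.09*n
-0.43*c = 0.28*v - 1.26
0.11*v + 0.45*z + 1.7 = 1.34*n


Then:
c = 53.31
n = -5.62
v = -77.37
z = -1.61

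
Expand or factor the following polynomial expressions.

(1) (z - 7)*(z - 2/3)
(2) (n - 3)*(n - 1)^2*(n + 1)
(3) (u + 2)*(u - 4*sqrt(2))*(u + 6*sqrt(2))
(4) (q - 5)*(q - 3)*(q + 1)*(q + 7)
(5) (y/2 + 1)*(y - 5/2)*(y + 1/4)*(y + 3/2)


(1) = z^2 - 23*z/3 + 14/3
(2) = n^4 - 4*n^3 + 2*n^2 + 4*n - 3
(3) = u^3 + 2*u^2 + 2*sqrt(2)*u^2 - 48*u + 4*sqrt(2)*u - 96
(4) = q^4 - 42*q^2 + 64*q + 105
(5) = y^4/2 + 5*y^3/8 - 11*y^2/4 - 143*y/32 - 15/16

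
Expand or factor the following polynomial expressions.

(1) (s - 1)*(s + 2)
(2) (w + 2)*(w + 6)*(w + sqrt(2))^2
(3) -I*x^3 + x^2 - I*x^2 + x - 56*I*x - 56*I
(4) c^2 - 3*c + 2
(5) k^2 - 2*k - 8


(1) = s^2 + s - 2
(2) = w^4 + 2*sqrt(2)*w^3 + 8*w^3 + 14*w^2 + 16*sqrt(2)*w^2 + 16*w + 24*sqrt(2)*w + 24
(3) = (x - 7*I)*(x + 8*I)*(-I*x - I)
(4) = (c - 2)*(c - 1)
(5) = (k - 4)*(k + 2)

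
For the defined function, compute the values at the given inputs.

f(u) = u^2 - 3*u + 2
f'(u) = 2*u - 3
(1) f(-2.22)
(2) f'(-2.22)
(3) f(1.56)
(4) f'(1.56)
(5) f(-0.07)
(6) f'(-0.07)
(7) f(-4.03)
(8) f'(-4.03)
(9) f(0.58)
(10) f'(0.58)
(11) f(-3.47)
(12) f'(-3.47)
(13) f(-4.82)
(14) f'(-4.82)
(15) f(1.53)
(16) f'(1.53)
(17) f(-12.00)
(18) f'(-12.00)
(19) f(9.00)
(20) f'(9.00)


(1) = 13.59
(2) = -7.44
(3) = -0.25
(4) = 0.12
(5) = 2.21
(6) = -3.14
(7) = 30.33
(8) = -11.06
(9) = 0.60
(10) = -1.84
(11) = 24.45
(12) = -9.94
(13) = 39.69
(14) = -12.64
(15) = -0.25
(16) = 0.06
(17) = 182.00
(18) = -27.00
(19) = 56.00
(20) = 15.00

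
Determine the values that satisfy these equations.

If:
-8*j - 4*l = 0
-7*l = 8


Then:
j = 4/7
l = -8/7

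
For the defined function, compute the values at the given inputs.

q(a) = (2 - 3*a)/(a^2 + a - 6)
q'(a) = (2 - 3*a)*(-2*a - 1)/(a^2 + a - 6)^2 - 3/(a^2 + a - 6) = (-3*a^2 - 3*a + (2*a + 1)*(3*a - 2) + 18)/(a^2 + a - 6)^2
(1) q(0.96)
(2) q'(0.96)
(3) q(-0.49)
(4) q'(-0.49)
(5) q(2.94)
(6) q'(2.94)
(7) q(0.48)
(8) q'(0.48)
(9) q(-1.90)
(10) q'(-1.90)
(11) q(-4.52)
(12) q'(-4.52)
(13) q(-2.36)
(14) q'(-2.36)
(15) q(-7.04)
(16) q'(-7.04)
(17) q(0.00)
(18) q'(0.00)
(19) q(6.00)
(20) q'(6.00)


(1) = 0.21
(2) = 0.88
(3) = -0.56
(4) = 0.48
(5) = -1.22
(6) = 0.97
(7) = -0.11
(8) = 0.53
(9) = -1.79
(10) = 1.87
(11) = 1.57
(12) = 0.97
(13) = -3.25
(14) = 5.41
(15) = 0.63
(16) = 0.14
(17) = -0.33
(18) = 0.44
(19) = -0.44
(20) = 0.08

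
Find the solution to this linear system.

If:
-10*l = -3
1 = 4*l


Then:
No Solution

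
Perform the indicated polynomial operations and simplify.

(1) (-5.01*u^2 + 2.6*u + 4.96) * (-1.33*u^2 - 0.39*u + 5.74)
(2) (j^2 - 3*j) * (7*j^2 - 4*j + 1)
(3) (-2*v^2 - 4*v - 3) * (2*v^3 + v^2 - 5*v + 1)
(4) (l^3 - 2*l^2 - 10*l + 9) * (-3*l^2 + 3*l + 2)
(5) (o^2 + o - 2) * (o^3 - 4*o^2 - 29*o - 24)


(1) = 6.6633*u^4 - 1.5041*u^3 - 36.3682*u^2 + 12.9896*u + 28.4704
(2) = 7*j^4 - 25*j^3 + 13*j^2 - 3*j
(3) = -4*v^5 - 10*v^4 + 15*v^2 + 11*v - 3
(4) = -3*l^5 + 9*l^4 + 26*l^3 - 61*l^2 + 7*l + 18
(5) = o^5 - 3*o^4 - 35*o^3 - 45*o^2 + 34*o + 48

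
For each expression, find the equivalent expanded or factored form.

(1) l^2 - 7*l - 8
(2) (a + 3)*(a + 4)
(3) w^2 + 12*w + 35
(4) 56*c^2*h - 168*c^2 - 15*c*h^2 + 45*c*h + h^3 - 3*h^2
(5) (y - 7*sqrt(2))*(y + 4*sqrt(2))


(1) = (l - 8)*(l + 1)
(2) = a^2 + 7*a + 12
(3) = (w + 5)*(w + 7)
(4) = (-8*c + h)*(-7*c + h)*(h - 3)
(5) = y^2 - 3*sqrt(2)*y - 56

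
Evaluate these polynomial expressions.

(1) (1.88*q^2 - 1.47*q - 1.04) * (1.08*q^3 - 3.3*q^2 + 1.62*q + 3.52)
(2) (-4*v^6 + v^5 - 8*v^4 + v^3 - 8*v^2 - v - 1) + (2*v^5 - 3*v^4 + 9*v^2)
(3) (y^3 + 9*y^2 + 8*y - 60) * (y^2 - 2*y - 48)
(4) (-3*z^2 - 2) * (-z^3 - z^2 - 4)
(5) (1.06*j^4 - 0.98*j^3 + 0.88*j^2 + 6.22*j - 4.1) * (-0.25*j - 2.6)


(1) = 2.0304*q^5 - 7.7916*q^4 + 6.7734*q^3 + 7.6682*q^2 - 6.8592*q - 3.6608
(2) = -4*v^6 + 3*v^5 - 11*v^4 + v^3 + v^2 - v - 1
(3) = y^5 + 7*y^4 - 58*y^3 - 508*y^2 - 264*y + 2880
(4) = 3*z^5 + 3*z^4 + 2*z^3 + 14*z^2 + 8
(5) = -0.265*j^5 - 2.511*j^4 + 2.328*j^3 - 3.843*j^2 - 15.147*j + 10.66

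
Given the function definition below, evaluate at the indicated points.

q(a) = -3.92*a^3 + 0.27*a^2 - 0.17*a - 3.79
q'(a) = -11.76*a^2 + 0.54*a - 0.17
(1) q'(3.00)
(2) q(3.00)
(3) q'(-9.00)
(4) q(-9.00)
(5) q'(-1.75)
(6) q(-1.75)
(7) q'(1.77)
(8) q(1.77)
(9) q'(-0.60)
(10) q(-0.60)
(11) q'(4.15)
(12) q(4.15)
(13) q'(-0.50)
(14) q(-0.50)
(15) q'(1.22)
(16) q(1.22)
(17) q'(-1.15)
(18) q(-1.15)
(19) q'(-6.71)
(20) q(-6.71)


(1) = -104.39
(2) = -107.71
(3) = -957.59
(4) = 2877.29
(5) = -37.13
(6) = 18.34
(7) = -36.06
(8) = -24.98
(9) = -4.73
(10) = -2.74
(11) = -200.47
(12) = -280.02
(13) = -3.38
(14) = -3.15
(15) = -17.01
(16) = -10.71
(17) = -16.34
(18) = 2.72
(19) = -533.28
(20) = 1193.79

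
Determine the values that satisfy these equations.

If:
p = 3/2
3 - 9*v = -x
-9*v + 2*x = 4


Then:
p = 3/2
v = 10/9
x = 7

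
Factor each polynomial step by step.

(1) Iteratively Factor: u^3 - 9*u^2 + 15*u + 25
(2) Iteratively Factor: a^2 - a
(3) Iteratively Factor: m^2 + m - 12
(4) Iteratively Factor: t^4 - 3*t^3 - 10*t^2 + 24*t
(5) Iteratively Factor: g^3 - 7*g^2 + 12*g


(1) = (u - 5)*(u^2 - 4*u - 5) = (u - 5)^2*(u + 1)
(2) = (a)*(a - 1)
(3) = (m - 3)*(m + 4)
(4) = (t - 4)*(t^3 + t^2 - 6*t) = t*(t - 4)*(t^2 + t - 6) = t*(t - 4)*(t - 2)*(t + 3)
(5) = (g - 4)*(g^2 - 3*g) = (g - 4)*(g - 3)*(g)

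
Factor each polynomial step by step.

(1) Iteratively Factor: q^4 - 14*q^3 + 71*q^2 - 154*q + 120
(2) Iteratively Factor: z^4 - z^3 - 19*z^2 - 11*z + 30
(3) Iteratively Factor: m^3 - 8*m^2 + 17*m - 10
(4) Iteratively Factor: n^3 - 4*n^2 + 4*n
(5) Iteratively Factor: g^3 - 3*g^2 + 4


(1) = (q - 4)*(q^3 - 10*q^2 + 31*q - 30) = (q - 4)*(q - 2)*(q^2 - 8*q + 15) = (q - 4)*(q - 3)*(q - 2)*(q - 5)
(2) = (z - 5)*(z^3 + 4*z^2 + z - 6) = (z - 5)*(z - 1)*(z^2 + 5*z + 6) = (z - 5)*(z - 1)*(z + 3)*(z + 2)
(3) = (m - 1)*(m^2 - 7*m + 10) = (m - 5)*(m - 1)*(m - 2)
(4) = (n - 2)*(n^2 - 2*n) = n*(n - 2)*(n - 2)
(5) = (g - 2)*(g^2 - g - 2) = (g - 2)^2*(g + 1)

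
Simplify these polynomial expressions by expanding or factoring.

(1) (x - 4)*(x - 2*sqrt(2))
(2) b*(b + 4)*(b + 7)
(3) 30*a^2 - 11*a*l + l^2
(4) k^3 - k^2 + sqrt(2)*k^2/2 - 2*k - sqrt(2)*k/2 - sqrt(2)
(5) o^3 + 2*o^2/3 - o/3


(1) = x^2 - 4*x - 2*sqrt(2)*x + 8*sqrt(2)
(2) = b^3 + 11*b^2 + 28*b
(3) = (-6*a + l)*(-5*a + l)
(4) = (k - 2)*(k + 1)*(k + sqrt(2)/2)
(5) = o*(o - 1/3)*(o + 1)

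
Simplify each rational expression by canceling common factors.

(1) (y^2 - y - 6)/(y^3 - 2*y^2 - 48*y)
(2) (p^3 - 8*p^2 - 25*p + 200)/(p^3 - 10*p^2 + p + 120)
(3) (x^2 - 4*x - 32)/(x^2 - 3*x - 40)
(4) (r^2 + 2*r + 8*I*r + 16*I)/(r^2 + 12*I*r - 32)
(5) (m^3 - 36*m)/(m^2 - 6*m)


(1) = (y^2 - y - 6)/(y^3 - 2*y^2 - 48*y)
(2) = (p + 5)/(p + 3)
(3) = (x + 4)/(x + 5)
(4) = (r + 2)/(r + 4*I)
(5) = m + 6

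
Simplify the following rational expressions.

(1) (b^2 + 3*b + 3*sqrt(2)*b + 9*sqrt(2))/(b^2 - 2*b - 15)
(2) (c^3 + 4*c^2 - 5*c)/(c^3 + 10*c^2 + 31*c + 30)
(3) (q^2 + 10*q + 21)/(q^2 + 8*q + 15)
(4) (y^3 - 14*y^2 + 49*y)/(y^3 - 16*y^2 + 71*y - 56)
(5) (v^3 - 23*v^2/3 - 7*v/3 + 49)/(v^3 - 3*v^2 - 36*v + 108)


(1) = (b + 3*sqrt(2))/(b - 5)
(2) = (c^2 - c)/(c^2 + 5*c + 6)
(3) = (q + 7)/(q + 5)
(4) = (y^2 - 7*y)/(y^2 - 9*y + 8)
(5) = (3*v^2 - 14*v - 49)/(3*v^2 - 108)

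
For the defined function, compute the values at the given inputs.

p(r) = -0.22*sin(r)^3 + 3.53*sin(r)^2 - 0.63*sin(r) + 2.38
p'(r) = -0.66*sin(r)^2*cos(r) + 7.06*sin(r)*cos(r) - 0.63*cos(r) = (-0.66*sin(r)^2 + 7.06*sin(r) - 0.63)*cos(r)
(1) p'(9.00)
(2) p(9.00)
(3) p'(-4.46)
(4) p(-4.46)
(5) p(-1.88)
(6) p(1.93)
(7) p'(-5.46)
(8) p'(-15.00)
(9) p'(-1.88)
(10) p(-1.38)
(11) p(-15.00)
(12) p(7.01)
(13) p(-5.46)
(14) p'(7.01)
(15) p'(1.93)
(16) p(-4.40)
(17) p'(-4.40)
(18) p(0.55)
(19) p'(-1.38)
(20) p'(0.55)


(1) = -1.97
(2) = 2.70
(3) = -1.40
(4) = 4.88
(5) = 6.37
(6) = 4.70
(7) = 2.85
(8) = 4.18
(9) = 2.42
(10) = 6.61
(11) = 4.34
(12) = 3.46
(13) = 3.73
(14) = 2.82
(15) = -1.90
(16) = 4.79
(17) = -1.69
(18) = 2.98
(19) = -1.55
(20) = 2.46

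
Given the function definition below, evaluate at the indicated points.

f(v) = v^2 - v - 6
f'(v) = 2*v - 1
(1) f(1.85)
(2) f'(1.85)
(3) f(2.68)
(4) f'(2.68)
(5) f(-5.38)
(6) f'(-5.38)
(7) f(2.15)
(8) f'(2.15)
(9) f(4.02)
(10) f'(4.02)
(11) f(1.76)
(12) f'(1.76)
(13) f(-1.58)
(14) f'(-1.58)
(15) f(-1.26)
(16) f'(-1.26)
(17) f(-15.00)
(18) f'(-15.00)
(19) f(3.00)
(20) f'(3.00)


(1) = -4.43
(2) = 2.70
(3) = -1.50
(4) = 4.36
(5) = 28.32
(6) = -11.76
(7) = -3.53
(8) = 3.30
(9) = 6.14
(10) = 7.04
(11) = -4.66
(12) = 2.52
(13) = -1.92
(14) = -4.16
(15) = -3.15
(16) = -3.52
(17) = 234.00
(18) = -31.00
(19) = 0.00
(20) = 5.00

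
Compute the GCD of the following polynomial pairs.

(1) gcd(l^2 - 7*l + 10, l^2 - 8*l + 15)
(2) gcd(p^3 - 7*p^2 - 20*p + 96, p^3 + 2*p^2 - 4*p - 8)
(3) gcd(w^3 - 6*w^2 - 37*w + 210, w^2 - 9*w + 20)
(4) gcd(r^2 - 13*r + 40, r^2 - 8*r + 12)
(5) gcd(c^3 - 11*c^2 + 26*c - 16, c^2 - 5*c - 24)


(1) = l - 5
(2) = gcd((p - 8)*(p - 3)*(p + 4), (p - 2)*(p + 2)^2) = 1
(3) = gcd((w - 7)*(w - 5)*(w + 6), (w - 5)*(w - 4)) = w - 5
(4) = 1
(5) = c - 8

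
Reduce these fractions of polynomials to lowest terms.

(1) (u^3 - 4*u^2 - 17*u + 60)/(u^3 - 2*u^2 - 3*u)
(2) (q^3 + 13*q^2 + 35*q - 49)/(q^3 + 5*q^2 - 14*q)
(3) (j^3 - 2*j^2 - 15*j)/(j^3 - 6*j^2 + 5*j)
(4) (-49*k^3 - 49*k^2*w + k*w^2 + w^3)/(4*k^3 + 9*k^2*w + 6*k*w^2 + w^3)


(1) = (u^2 - u - 20)/(u^2 + u)
(2) = (q^2 + 6*q - 7)/(q^2 - 2*q)
(3) = (j + 3)/(j - 1)
(4) = (-49*k^2 + w^2)/(4*k^2 + 5*k*w + w^2)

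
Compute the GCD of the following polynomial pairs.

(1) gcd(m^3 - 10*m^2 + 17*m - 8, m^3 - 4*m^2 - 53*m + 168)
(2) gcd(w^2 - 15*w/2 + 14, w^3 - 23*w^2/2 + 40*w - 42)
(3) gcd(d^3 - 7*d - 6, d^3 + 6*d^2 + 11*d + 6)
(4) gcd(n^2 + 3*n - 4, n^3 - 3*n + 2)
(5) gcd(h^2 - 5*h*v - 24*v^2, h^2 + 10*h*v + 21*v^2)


(1) = m - 8
(2) = w - 7/2
(3) = gcd((d - 3)*(d + 1)*(d + 2), (d + 1)*(d + 2)*(d + 3)) = d^2 + 3*d + 2
(4) = n - 1
(5) = h + 3*v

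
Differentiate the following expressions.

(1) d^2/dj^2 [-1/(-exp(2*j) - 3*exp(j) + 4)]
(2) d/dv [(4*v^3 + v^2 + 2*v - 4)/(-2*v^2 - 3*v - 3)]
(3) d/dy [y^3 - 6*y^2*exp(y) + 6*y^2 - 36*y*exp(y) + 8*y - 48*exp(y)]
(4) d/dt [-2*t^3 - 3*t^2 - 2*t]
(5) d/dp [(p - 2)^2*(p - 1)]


(1) = (2*(2*exp(j) + 3)^2*exp(j) - (4*exp(j) + 3)*(exp(2*j) + 3*exp(j) - 4))*exp(j)/(exp(2*j) + 3*exp(j) - 4)^3
(2) = (-8*v^4 - 24*v^3 - 35*v^2 - 22*v - 18)/(4*v^4 + 12*v^3 + 21*v^2 + 18*v + 9)
(3) = -6*y^2*exp(y) + 3*y^2 - 48*y*exp(y) + 12*y - 84*exp(y) + 8
(4) = -6*t^2 - 6*t - 2
(5) = (p - 2)*(3*p - 4)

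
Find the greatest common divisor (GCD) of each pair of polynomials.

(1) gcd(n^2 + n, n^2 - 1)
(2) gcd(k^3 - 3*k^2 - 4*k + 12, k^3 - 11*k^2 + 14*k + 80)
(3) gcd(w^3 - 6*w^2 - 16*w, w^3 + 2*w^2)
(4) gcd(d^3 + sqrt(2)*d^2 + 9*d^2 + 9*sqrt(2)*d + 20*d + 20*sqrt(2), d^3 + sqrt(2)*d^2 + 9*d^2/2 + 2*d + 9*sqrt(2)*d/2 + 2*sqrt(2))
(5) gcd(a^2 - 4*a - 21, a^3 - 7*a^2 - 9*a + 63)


(1) = n + 1
(2) = k + 2
(3) = w^2 + 2*w
(4) = gcd((d + 4)*(d + 5)*(d + sqrt(2)), (d + 1/2)*(d + 4)*(d + sqrt(2))) = d^2 + d*(sqrt(2) + 4) + 4*sqrt(2)
(5) = gcd((a - 7)*(a + 3), (a - 7)*(a - 3)*(a + 3)) = a^2 - 4*a - 21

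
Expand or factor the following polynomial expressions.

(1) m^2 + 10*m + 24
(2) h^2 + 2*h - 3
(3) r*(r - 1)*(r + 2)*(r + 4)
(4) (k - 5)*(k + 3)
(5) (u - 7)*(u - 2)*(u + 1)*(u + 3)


(1) = (m + 4)*(m + 6)
(2) = (h - 1)*(h + 3)
(3) = r^4 + 5*r^3 + 2*r^2 - 8*r
(4) = k^2 - 2*k - 15
(5) = u^4 - 5*u^3 - 19*u^2 + 29*u + 42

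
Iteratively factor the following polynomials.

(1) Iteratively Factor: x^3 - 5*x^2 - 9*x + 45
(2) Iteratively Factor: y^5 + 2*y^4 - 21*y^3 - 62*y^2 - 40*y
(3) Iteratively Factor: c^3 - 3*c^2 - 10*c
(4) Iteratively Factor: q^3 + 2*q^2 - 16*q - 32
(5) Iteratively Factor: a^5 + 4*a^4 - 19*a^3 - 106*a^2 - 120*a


(1) = (x - 3)*(x^2 - 2*x - 15) = (x - 5)*(x - 3)*(x + 3)
(2) = (y + 2)*(y^4 - 21*y^2 - 20*y) = (y + 1)*(y + 2)*(y^3 - y^2 - 20*y) = y*(y + 1)*(y + 2)*(y^2 - y - 20) = y*(y + 1)*(y + 2)*(y + 4)*(y - 5)
(3) = (c)*(c^2 - 3*c - 10) = c*(c - 5)*(c + 2)
(4) = (q + 4)*(q^2 - 2*q - 8) = (q + 2)*(q + 4)*(q - 4)
(5) = (a + 4)*(a^4 - 19*a^2 - 30*a) = (a - 5)*(a + 4)*(a^3 + 5*a^2 + 6*a) = (a - 5)*(a + 2)*(a + 4)*(a^2 + 3*a) = (a - 5)*(a + 2)*(a + 3)*(a + 4)*(a)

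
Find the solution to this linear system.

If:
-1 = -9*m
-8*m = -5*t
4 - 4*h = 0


Then:
h = 1
m = 1/9
t = 8/45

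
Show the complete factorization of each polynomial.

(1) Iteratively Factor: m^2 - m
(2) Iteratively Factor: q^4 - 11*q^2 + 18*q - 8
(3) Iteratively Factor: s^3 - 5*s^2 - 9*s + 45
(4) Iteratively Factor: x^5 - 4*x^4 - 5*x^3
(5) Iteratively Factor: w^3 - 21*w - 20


(1) = (m - 1)*(m)
(2) = (q - 1)*(q^3 + q^2 - 10*q + 8) = (q - 1)^2*(q^2 + 2*q - 8) = (q - 2)*(q - 1)^2*(q + 4)
(3) = (s + 3)*(s^2 - 8*s + 15) = (s - 3)*(s + 3)*(s - 5)
(4) = (x + 1)*(x^4 - 5*x^3) = x*(x + 1)*(x^3 - 5*x^2) = x^2*(x + 1)*(x^2 - 5*x) = x^2*(x - 5)*(x + 1)*(x)
(5) = (w + 4)*(w^2 - 4*w - 5) = (w - 5)*(w + 4)*(w + 1)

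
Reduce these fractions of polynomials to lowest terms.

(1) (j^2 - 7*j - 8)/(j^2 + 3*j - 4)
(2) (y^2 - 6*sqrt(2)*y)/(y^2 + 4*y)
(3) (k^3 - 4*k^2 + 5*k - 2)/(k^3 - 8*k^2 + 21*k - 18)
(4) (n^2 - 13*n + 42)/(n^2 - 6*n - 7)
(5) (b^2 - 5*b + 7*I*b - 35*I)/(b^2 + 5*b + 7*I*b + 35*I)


(1) = (j^2 - 7*j - 8)/(j^2 + 3*j - 4)
(2) = (y - 6*sqrt(2))/(y + 4)
(3) = (k^2 - 2*k + 1)/(k^2 - 6*k + 9)
(4) = (n - 6)/(n + 1)
(5) = (b - 5)/(b + 5)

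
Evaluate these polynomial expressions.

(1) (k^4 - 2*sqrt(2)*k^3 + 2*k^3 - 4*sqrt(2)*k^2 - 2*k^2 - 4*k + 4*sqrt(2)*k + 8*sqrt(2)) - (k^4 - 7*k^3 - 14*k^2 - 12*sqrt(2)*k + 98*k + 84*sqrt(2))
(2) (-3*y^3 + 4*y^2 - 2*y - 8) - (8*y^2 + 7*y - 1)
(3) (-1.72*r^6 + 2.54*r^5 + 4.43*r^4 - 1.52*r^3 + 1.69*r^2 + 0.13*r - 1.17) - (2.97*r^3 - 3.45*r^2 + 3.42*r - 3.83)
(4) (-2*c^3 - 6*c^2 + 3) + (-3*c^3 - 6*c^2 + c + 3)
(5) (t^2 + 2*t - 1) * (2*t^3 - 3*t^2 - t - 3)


(1) = -2*sqrt(2)*k^3 + 9*k^3 - 4*sqrt(2)*k^2 + 12*k^2 - 102*k + 16*sqrt(2)*k - 76*sqrt(2)
(2) = -3*y^3 - 4*y^2 - 9*y - 7
(3) = -1.72*r^6 + 2.54*r^5 + 4.43*r^4 - 4.49*r^3 + 5.14*r^2 - 3.29*r + 2.66
(4) = -5*c^3 - 12*c^2 + c + 6
(5) = 2*t^5 + t^4 - 9*t^3 - 2*t^2 - 5*t + 3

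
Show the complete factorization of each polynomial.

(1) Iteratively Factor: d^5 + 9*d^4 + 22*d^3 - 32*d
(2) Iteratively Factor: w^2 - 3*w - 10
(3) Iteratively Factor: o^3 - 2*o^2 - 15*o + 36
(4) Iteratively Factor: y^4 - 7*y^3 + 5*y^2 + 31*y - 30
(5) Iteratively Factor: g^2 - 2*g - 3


(1) = (d)*(d^4 + 9*d^3 + 22*d^2 - 32) = d*(d - 1)*(d^3 + 10*d^2 + 32*d + 32) = d*(d - 1)*(d + 4)*(d^2 + 6*d + 8) = d*(d - 1)*(d + 2)*(d + 4)*(d + 4)
(2) = (w + 2)*(w - 5)
(3) = (o - 3)*(o^2 + o - 12) = (o - 3)*(o + 4)*(o - 3)
(4) = (y - 1)*(y^3 - 6*y^2 - y + 30) = (y - 1)*(y + 2)*(y^2 - 8*y + 15) = (y - 3)*(y - 1)*(y + 2)*(y - 5)
(5) = (g - 3)*(g + 1)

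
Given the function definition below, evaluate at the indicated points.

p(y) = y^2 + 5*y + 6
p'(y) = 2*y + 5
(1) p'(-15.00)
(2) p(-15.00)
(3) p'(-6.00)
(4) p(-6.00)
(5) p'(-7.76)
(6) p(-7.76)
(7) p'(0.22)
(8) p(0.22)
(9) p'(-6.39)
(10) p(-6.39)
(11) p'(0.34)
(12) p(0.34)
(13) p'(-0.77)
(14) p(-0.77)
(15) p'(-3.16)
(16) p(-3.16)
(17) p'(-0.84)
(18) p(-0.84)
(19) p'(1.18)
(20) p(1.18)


(1) = -25.00
(2) = 156.00
(3) = -7.00
(4) = 12.00
(5) = -10.52
(6) = 27.42
(7) = 5.44
(8) = 7.15
(9) = -7.78
(10) = 14.88
(11) = 5.68
(12) = 7.82
(13) = 3.46
(14) = 2.74
(15) = -1.32
(16) = 0.19
(17) = 3.32
(18) = 2.51
(19) = 7.36
(20) = 13.29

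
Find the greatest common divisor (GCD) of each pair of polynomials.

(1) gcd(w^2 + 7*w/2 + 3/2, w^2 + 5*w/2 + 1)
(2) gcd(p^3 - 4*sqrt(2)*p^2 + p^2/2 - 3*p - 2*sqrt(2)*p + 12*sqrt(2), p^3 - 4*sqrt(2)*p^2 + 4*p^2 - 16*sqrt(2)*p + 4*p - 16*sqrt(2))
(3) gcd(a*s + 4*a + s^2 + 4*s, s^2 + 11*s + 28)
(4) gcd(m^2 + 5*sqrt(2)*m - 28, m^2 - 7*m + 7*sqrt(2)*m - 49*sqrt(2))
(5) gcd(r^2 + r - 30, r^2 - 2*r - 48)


(1) = w + 1/2
(2) = p^2 + p*(2 - 4*sqrt(2)) - 8*sqrt(2)
(3) = s + 4
(4) = gcd((m - 2*sqrt(2))*(m + 7*sqrt(2)), (m - 7)*(m + 7*sqrt(2))) = m + 7*sqrt(2)
(5) = r + 6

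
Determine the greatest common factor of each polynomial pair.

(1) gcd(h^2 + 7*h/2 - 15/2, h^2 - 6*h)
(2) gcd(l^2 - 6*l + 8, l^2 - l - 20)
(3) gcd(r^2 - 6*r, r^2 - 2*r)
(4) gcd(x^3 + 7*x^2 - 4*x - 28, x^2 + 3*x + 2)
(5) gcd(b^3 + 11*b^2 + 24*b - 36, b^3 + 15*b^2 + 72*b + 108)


(1) = gcd((h - 3/2)*(h + 5), h*(h - 6)) = 1
(2) = 1
(3) = gcd(r*(r - 6), r*(r - 2)) = r
(4) = x + 2
(5) = b^2 + 12*b + 36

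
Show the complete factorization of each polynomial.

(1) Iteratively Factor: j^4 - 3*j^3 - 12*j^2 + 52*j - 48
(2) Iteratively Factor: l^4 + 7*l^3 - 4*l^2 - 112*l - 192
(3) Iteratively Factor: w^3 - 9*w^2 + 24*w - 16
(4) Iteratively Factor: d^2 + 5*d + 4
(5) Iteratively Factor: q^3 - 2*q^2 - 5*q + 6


(1) = (j - 2)*(j^3 - j^2 - 14*j + 24) = (j - 3)*(j - 2)*(j^2 + 2*j - 8) = (j - 3)*(j - 2)*(j + 4)*(j - 2)
(2) = (l + 3)*(l^3 + 4*l^2 - 16*l - 64) = (l - 4)*(l + 3)*(l^2 + 8*l + 16) = (l - 4)*(l + 3)*(l + 4)*(l + 4)
(3) = (w - 4)*(w^2 - 5*w + 4) = (w - 4)*(w - 1)*(w - 4)
(4) = (d + 1)*(d + 4)
(5) = (q - 1)*(q^2 - q - 6) = (q - 3)*(q - 1)*(q + 2)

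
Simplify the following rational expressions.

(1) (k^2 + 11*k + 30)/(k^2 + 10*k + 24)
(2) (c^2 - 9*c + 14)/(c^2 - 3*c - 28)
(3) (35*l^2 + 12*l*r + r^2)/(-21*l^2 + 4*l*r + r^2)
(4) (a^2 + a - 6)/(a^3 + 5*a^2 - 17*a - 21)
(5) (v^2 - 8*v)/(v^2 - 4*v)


(1) = (k + 5)/(k + 4)
(2) = (c - 2)/(c + 4)
(3) = (5*l + r)/(-3*l + r)
(4) = (a^2 + a - 6)/(a^3 + 5*a^2 - 17*a - 21)
(5) = (v - 8)/(v - 4)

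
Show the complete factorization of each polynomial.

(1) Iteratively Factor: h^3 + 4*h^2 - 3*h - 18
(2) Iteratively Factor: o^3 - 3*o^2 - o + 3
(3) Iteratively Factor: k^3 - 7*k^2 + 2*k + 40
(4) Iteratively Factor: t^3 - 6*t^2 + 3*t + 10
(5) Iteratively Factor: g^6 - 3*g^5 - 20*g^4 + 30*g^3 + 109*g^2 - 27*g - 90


(1) = (h + 3)*(h^2 + h - 6) = (h + 3)^2*(h - 2)
(2) = (o - 1)*(o^2 - 2*o - 3) = (o - 3)*(o - 1)*(o + 1)
(3) = (k - 4)*(k^2 - 3*k - 10) = (k - 4)*(k + 2)*(k - 5)
(4) = (t + 1)*(t^2 - 7*t + 10) = (t - 5)*(t + 1)*(t - 2)
(5) = (g - 1)*(g^5 - 2*g^4 - 22*g^3 + 8*g^2 + 117*g + 90) = (g - 1)*(g + 3)*(g^4 - 5*g^3 - 7*g^2 + 29*g + 30) = (g - 1)*(g + 1)*(g + 3)*(g^3 - 6*g^2 - g + 30) = (g - 1)*(g + 1)*(g + 2)*(g + 3)*(g^2 - 8*g + 15) = (g - 3)*(g - 1)*(g + 1)*(g + 2)*(g + 3)*(g - 5)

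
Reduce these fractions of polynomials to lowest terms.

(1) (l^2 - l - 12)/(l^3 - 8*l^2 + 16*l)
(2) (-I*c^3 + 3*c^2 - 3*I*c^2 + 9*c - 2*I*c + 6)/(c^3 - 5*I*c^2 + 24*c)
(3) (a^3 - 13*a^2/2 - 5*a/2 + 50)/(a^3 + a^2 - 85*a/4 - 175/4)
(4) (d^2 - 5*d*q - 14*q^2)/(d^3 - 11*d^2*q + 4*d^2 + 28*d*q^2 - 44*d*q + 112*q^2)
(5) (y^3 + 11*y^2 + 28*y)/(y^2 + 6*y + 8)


(1) = (l + 3)/(l^2 - 4*l)
(2) = (-I*c^2 - 3*I*c - 2*I)/(c^2 - 8*I*c)
(3) = (2*a - 8)/(2*a + 7)
(4) = (-d - 2*q)/(-d^2 + 4*d*q - 4*d + 16*q)
(5) = (y^2 + 7*y)/(y + 2)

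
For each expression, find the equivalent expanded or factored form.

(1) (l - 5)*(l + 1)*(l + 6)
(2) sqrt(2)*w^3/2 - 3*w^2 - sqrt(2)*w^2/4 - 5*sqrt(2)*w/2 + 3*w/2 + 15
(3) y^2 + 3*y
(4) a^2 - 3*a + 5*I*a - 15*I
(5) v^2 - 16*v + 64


(1) = l^3 + 2*l^2 - 29*l - 30
(2) = (w - 5/2)*(w - 3*sqrt(2))*(sqrt(2)*w/2 + sqrt(2))
(3) = y*(y + 3)
(4) = (a - 3)*(a + 5*I)
(5) = (v - 8)^2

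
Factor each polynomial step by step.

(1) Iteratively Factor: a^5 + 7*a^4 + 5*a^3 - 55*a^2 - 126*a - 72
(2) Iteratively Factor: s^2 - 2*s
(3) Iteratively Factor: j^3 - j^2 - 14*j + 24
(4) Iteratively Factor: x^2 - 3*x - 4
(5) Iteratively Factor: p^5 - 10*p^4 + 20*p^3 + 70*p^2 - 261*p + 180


(1) = (a - 3)*(a^4 + 10*a^3 + 35*a^2 + 50*a + 24) = (a - 3)*(a + 2)*(a^3 + 8*a^2 + 19*a + 12) = (a - 3)*(a + 1)*(a + 2)*(a^2 + 7*a + 12) = (a - 3)*(a + 1)*(a + 2)*(a + 3)*(a + 4)
(2) = (s)*(s - 2)
(3) = (j - 3)*(j^2 + 2*j - 8) = (j - 3)*(j - 2)*(j + 4)
(4) = (x + 1)*(x - 4)
(5) = (p + 3)*(p^4 - 13*p^3 + 59*p^2 - 107*p + 60) = (p - 1)*(p + 3)*(p^3 - 12*p^2 + 47*p - 60) = (p - 5)*(p - 1)*(p + 3)*(p^2 - 7*p + 12) = (p - 5)*(p - 4)*(p - 1)*(p + 3)*(p - 3)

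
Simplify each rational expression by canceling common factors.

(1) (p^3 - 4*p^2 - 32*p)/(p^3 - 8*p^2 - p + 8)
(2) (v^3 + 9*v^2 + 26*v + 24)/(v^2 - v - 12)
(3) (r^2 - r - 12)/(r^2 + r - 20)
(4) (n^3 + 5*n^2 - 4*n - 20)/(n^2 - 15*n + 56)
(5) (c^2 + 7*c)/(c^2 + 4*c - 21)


(1) = (p^2 + 4*p)/(p^2 - 1)
(2) = (v^2 + 6*v + 8)/(v - 4)
(3) = (r + 3)/(r + 5)
(4) = (n^3 + 5*n^2 - 4*n - 20)/(n^2 - 15*n + 56)
(5) = c/(c - 3)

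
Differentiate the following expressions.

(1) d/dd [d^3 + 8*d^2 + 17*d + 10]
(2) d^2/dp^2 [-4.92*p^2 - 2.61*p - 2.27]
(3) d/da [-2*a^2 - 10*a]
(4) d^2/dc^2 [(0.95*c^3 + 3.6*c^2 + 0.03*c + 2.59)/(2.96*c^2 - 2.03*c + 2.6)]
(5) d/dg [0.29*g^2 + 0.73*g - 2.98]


(1) = 3*d^2 + 16*d + 17
(2) = -9.84000000000000
(3) = -4*a - 10
(4) = (36.996366*c^3 - 60.162936*c^2 - 56.230032*c + 30.469662)/(25.934336*c^6 - 53.358144*c^5 + 104.934072*c^4 - 102.102707*c^3 + 92.17182*c^2 - 41.1684*c + 17.576)
(5) = 0.58*g + 0.73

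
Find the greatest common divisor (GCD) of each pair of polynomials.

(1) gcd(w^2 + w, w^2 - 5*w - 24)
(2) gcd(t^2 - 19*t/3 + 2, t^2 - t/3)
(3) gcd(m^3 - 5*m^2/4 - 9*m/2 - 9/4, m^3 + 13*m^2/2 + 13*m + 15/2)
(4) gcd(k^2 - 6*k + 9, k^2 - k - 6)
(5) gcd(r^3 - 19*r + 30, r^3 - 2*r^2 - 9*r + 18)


(1) = gcd(w*(w + 1), (w - 8)*(w + 3)) = 1
(2) = gcd((t - 6)*(t - 1/3), t*(t - 1/3)) = t - 1/3
(3) = m + 1
(4) = gcd((k - 3)^2, (k - 3)*(k + 2)) = k - 3
(5) = gcd((r - 3)*(r - 2)*(r + 5), (r - 3)*(r - 2)*(r + 3)) = r^2 - 5*r + 6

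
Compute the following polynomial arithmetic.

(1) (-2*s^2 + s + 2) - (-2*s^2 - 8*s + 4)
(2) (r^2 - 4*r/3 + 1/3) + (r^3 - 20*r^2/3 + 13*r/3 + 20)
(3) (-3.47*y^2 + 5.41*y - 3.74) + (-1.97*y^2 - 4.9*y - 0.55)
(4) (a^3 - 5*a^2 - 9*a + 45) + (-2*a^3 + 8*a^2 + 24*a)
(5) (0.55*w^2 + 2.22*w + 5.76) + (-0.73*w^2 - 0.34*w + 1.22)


(1) = 9*s - 2
(2) = r^3 - 17*r^2/3 + 3*r + 61/3
(3) = -5.44*y^2 + 0.51*y - 4.29
(4) = -a^3 + 3*a^2 + 15*a + 45
(5) = -0.18*w^2 + 1.88*w + 6.98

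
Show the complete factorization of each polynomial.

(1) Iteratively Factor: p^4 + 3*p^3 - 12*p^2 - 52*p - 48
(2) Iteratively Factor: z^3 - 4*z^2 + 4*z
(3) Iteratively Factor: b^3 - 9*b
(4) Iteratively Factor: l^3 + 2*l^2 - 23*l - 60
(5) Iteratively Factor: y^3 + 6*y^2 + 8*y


(1) = (p - 4)*(p^3 + 7*p^2 + 16*p + 12) = (p - 4)*(p + 2)*(p^2 + 5*p + 6) = (p - 4)*(p + 2)^2*(p + 3)
(2) = (z - 2)*(z^2 - 2*z) = (z - 2)^2*(z)
(3) = (b + 3)*(b^2 - 3*b) = b*(b + 3)*(b - 3)
(4) = (l - 5)*(l^2 + 7*l + 12) = (l - 5)*(l + 4)*(l + 3)
(5) = (y + 4)*(y^2 + 2*y) = (y + 2)*(y + 4)*(y)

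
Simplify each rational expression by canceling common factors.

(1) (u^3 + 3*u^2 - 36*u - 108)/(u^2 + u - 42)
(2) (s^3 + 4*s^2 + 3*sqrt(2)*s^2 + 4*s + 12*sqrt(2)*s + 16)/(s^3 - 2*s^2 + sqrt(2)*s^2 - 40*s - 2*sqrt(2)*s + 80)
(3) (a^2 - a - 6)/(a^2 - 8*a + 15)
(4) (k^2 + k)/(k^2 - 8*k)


(1) = (u^2 + 9*u + 18)/(u + 7)
(2) = (s^3 + s^2*(4 + 3*sqrt(2)) + s*(4 + 12*sqrt(2)) + 16)/(s^3 + s^2*(-2 + sqrt(2)) + s*(-40 - 2*sqrt(2)) + 80)
(3) = (a + 2)/(a - 5)
(4) = (k + 1)/(k - 8)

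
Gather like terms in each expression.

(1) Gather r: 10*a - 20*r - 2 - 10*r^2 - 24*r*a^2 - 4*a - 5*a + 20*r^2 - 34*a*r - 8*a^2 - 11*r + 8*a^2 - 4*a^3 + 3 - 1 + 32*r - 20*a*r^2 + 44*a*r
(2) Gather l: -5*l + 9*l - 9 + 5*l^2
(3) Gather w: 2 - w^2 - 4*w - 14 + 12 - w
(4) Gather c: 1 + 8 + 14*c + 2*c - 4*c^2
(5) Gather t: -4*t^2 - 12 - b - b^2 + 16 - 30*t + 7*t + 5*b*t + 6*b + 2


(1) = -4*a^3 + a + r^2*(10 - 20*a) + r*(-24*a^2 + 10*a + 1)
(2) = 5*l^2 + 4*l - 9
(3) = -w^2 - 5*w
(4) = -4*c^2 + 16*c + 9
(5) = -b^2 + 5*b - 4*t^2 + t*(5*b - 23) + 6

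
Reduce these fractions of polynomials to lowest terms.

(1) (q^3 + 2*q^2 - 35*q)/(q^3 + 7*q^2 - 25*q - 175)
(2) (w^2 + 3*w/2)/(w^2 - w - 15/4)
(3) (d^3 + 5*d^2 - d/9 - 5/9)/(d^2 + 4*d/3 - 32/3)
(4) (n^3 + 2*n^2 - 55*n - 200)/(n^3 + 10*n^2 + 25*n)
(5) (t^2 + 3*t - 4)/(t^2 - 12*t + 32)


(1) = q/(q + 5)
(2) = 2*w/(2*w - 5)
(3) = (9*d^3 + 45*d^2 - d - 5)/(9*d^2 + 12*d - 96)
(4) = (n - 8)/n
(5) = (t^2 + 3*t - 4)/(t^2 - 12*t + 32)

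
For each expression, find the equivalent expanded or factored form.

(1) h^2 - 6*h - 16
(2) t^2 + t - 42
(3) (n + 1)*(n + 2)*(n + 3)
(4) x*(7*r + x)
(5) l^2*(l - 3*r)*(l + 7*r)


(1) = (h - 8)*(h + 2)
(2) = (t - 6)*(t + 7)
(3) = n^3 + 6*n^2 + 11*n + 6
(4) = 7*r*x + x^2
(5) = l^4 + 4*l^3*r - 21*l^2*r^2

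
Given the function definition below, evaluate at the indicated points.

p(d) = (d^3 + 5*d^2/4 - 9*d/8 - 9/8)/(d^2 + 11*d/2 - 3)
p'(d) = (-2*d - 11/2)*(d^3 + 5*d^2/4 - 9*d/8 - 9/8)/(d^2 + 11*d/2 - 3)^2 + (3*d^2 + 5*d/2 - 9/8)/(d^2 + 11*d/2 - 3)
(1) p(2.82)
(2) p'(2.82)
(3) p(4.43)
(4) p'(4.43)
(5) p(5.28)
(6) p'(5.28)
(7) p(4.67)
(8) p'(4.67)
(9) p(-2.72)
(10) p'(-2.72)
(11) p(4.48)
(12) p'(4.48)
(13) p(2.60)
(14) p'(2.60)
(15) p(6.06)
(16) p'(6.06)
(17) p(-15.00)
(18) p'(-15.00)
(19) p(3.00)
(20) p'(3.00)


(1) = 1.37
(2) = 0.71
(3) = 2.57
(4) = 0.78
(5) = 3.25
(6) = 0.81
(7) = 2.76
(8) = 0.79
(9) = 0.85
(10) = -1.35
(11) = 2.61
(12) = 0.78
(13) = 1.22
(14) = 0.70
(15) = 3.89
(16) = 0.83
(17) = -22.06
(18) = 0.69
(19) = 1.50
(20) = 0.72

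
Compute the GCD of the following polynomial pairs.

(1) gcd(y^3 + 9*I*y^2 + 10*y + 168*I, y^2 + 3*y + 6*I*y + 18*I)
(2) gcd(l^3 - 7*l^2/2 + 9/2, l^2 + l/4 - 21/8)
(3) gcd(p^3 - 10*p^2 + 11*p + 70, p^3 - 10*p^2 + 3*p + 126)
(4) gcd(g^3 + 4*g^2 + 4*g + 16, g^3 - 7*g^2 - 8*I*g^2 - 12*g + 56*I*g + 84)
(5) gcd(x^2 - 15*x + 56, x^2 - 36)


(1) = gcd((y - 4*I)*(y + 6*I)*(y + 7*I), (y + 3)*(y + 6*I)) = y + 6*I
(2) = gcd((l - 3)*(l - 3/2)*(l + 1), (l - 3/2)*(l + 7/4)) = l - 3/2
(3) = p - 7
(4) = gcd((g + 4)*(g - 2*I)*(g + 2*I), (g - 7)*(g - 6*I)*(g - 2*I)) = g - 2*I
(5) = 1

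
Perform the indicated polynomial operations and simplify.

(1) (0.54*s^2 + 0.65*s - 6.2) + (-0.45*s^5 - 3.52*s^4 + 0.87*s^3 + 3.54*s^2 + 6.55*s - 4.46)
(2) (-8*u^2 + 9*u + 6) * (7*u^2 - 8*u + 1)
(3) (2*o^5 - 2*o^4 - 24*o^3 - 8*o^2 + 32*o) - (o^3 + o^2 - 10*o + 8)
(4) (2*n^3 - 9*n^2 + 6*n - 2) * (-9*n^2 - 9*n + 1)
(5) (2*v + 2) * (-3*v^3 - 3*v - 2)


(1) = -0.45*s^5 - 3.52*s^4 + 0.87*s^3 + 4.08*s^2 + 7.2*s - 10.66
(2) = -56*u^4 + 127*u^3 - 38*u^2 - 39*u + 6
(3) = 2*o^5 - 2*o^4 - 25*o^3 - 9*o^2 + 42*o - 8
(4) = -18*n^5 + 63*n^4 + 29*n^3 - 45*n^2 + 24*n - 2
(5) = -6*v^4 - 6*v^3 - 6*v^2 - 10*v - 4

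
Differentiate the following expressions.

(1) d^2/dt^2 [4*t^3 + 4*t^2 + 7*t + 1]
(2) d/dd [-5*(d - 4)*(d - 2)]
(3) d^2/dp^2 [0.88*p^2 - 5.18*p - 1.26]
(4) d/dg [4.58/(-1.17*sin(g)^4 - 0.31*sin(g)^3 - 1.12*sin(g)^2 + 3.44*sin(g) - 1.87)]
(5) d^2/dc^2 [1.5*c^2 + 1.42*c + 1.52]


(1) = 24*t + 8
(2) = 30 - 10*d
(3) = 1.76000000000000
(4) = (21.4344*sin(g)^3 + 4.2594*sin(g)^2 + 10.2592*sin(g) - 15.7552)*cos(g)/(1.17*sin(g)^4 + 0.31*sin(g)^3 + 1.12*sin(g)^2 - 3.44*sin(g) + 1.87)^2
(5) = 3.00000000000000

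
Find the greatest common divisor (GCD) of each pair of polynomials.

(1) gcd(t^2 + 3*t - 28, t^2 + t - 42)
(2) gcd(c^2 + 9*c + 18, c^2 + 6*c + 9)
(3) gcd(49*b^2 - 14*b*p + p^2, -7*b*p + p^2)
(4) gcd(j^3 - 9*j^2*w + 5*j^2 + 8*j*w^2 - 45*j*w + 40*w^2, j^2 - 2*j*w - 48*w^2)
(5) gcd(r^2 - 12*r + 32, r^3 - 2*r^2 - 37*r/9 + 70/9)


(1) = gcd((t - 4)*(t + 7), (t - 6)*(t + 7)) = t + 7
(2) = gcd((c + 3)*(c + 6), (c + 3)^2) = c + 3
(3) = gcd((-7*b + p)^2, p*(-7*b + p)) = -7*b + p
(4) = -j + 8*w
(5) = gcd((r - 8)*(r - 4), (r - 7/3)*(r - 5/3)*(r + 2)) = 1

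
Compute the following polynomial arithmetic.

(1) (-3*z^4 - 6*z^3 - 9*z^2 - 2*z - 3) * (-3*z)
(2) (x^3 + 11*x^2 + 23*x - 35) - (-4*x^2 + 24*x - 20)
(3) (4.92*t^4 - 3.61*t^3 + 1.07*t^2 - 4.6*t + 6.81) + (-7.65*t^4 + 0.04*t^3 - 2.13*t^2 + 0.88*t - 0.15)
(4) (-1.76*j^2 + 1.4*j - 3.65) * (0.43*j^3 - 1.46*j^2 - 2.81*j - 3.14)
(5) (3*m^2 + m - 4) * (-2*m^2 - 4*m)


(1) = 9*z^5 + 18*z^4 + 27*z^3 + 6*z^2 + 9*z
(2) = x^3 + 15*x^2 - x - 15
(3) = -2.73*t^4 - 3.57*t^3 - 1.06*t^2 - 3.72*t + 6.66
(4) = -0.7568*j^5 + 3.1716*j^4 + 1.3321*j^3 + 6.9214*j^2 + 5.8605*j + 11.461
(5) = -6*m^4 - 14*m^3 + 4*m^2 + 16*m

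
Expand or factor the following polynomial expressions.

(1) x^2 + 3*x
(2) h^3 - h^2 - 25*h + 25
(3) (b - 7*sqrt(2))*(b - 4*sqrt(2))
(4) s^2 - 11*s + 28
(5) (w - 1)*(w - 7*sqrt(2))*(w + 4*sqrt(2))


(1) = x*(x + 3)
(2) = (h - 5)*(h - 1)*(h + 5)
(3) = b^2 - 11*sqrt(2)*b + 56
(4) = (s - 7)*(s - 4)
(5) = w^3 - 3*sqrt(2)*w^2 - w^2 - 56*w + 3*sqrt(2)*w + 56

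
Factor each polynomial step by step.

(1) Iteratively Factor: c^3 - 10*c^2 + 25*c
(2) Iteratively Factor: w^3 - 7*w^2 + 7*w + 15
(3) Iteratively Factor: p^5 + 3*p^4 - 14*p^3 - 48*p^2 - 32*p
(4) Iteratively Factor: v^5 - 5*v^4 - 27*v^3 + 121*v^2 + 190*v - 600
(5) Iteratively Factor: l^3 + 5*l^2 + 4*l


(1) = (c - 5)*(c^2 - 5*c) = (c - 5)^2*(c)
(2) = (w + 1)*(w^2 - 8*w + 15) = (w - 3)*(w + 1)*(w - 5)
(3) = (p + 2)*(p^4 + p^3 - 16*p^2 - 16*p) = p*(p + 2)*(p^3 + p^2 - 16*p - 16) = p*(p + 2)*(p + 4)*(p^2 - 3*p - 4) = p*(p - 4)*(p + 2)*(p + 4)*(p + 1)
(4) = (v - 5)*(v^4 - 27*v^2 - 14*v + 120) = (v - 5)*(v + 3)*(v^3 - 3*v^2 - 18*v + 40) = (v - 5)*(v + 3)*(v + 4)*(v^2 - 7*v + 10) = (v - 5)*(v - 2)*(v + 3)*(v + 4)*(v - 5)
(5) = (l + 1)*(l^2 + 4*l) = l*(l + 1)*(l + 4)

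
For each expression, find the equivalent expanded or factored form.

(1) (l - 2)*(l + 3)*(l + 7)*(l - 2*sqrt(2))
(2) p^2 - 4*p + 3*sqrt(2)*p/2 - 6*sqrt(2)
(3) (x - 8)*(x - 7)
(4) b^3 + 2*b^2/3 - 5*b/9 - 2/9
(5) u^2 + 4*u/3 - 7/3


(1) = l^4 - 2*sqrt(2)*l^3 + 8*l^3 - 16*sqrt(2)*l^2 + l^2 - 42*l - 2*sqrt(2)*l + 84*sqrt(2)
(2) = (p - 4)*(p + 3*sqrt(2)/2)
(3) = x^2 - 15*x + 56
(4) = (b - 2/3)*(b + 1/3)*(b + 1)
(5) = (u - 1)*(u + 7/3)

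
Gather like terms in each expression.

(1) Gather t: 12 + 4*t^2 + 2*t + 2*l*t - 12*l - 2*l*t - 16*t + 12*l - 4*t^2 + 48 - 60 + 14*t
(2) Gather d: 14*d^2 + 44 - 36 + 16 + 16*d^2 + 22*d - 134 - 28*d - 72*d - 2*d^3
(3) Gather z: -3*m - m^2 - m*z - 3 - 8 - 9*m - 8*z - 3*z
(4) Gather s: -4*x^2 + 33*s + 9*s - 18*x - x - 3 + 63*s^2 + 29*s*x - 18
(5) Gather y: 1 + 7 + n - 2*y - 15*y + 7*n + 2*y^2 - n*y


(1) = 0
(2) = -2*d^3 + 30*d^2 - 78*d - 110
(3) = -m^2 - 12*m + z*(-m - 11) - 11
(4) = 63*s^2 + s*(29*x + 42) - 4*x^2 - 19*x - 21
(5) = 8*n + 2*y^2 + y*(-n - 17) + 8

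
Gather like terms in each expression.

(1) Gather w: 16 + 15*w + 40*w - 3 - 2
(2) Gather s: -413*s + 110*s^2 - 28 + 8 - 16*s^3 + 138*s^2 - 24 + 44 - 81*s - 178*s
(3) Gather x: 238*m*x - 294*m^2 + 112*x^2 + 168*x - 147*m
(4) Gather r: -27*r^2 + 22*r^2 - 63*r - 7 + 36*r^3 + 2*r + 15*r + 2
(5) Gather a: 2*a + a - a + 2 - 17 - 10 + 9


(1) = 55*w + 11
(2) = -16*s^3 + 248*s^2 - 672*s
(3) = -294*m^2 - 147*m + 112*x^2 + x*(238*m + 168)
(4) = 36*r^3 - 5*r^2 - 46*r - 5
(5) = 2*a - 16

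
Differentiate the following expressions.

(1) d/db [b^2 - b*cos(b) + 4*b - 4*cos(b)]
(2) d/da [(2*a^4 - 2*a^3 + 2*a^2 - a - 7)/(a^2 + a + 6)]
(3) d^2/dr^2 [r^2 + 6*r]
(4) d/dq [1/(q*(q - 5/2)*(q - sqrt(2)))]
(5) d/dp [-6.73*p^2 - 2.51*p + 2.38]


(1) = b*sin(b) + 2*b + 4*sin(b) - cos(b) + 4
(2) = (4*a^5 + 4*a^4 + 44*a^3 - 33*a^2 + 38*a + 1)/(a^4 + 2*a^3 + 13*a^2 + 12*a + 36)
(3) = 2
(4) = 2*(-2*q*(q - sqrt(2)) - q*(2*q - 5) - (q - sqrt(2))*(2*q - 5))/(q^2*(q - sqrt(2))^2*(2*q - 5)^2)
(5) = -13.46*p - 2.51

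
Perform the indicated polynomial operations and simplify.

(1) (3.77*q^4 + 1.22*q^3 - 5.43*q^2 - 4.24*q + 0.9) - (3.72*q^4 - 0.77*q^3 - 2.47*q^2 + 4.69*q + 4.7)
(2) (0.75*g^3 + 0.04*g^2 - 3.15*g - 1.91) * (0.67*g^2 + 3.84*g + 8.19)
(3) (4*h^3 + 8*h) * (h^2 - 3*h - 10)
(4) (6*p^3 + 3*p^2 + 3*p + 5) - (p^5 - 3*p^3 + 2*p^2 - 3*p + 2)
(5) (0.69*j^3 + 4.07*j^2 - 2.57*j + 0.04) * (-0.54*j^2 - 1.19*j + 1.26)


(1) = 0.05*q^4 + 1.99*q^3 - 2.96*q^2 - 8.93*q - 3.8
(2) = 0.5025*g^5 + 2.9068*g^4 + 4.1856*g^3 - 13.0481*g^2 - 33.1329*g - 15.6429
(3) = 4*h^5 - 12*h^4 - 32*h^3 - 24*h^2 - 80*h
(4) = -p^5 + 9*p^3 + p^2 + 6*p + 3
(5) = -0.3726*j^5 - 3.0189*j^4 - 2.5861*j^3 + 8.1649*j^2 - 3.2858*j + 0.0504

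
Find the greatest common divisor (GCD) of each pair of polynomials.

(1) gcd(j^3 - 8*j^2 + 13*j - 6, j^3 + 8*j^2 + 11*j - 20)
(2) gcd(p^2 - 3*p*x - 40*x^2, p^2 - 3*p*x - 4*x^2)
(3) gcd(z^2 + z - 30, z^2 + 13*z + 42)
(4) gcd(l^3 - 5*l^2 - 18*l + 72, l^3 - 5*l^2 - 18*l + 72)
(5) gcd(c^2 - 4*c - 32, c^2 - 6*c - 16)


(1) = gcd((j - 6)*(j - 1)^2, (j - 1)*(j + 4)*(j + 5)) = j - 1
(2) = 1
(3) = z + 6
(4) = l^3 - 5*l^2 - 18*l + 72
(5) = c - 8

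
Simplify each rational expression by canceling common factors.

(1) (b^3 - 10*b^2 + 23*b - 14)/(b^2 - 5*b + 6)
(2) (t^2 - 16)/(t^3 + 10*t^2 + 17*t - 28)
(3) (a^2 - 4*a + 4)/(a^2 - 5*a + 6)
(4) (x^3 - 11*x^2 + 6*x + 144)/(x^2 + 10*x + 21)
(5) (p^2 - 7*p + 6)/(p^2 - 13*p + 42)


(1) = (b^2 - 8*b + 7)/(b - 3)
(2) = (t - 4)/(t^2 + 6*t - 7)
(3) = (a - 2)/(a - 3)
(4) = (x^2 - 14*x + 48)/(x + 7)
(5) = (p - 1)/(p - 7)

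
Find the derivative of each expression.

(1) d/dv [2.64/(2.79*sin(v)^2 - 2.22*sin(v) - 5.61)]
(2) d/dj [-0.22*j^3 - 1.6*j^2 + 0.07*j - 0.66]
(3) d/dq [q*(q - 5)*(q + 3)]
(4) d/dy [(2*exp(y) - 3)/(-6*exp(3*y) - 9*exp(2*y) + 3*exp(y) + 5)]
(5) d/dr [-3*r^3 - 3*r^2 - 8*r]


(1) = (5.8608 - 14.7312*sin(v))*cos(v)/(-2.79*sin(v)^2 + 2.22*sin(v) + 5.61)^2
(2) = -0.66*j^2 - 3.2*j + 0.07
(3) = 3*q^2 - 4*q - 15
(4) = (24*exp(3*y) - 36*exp(2*y) - 54*exp(y) + 19)*exp(y)/(36*exp(6*y) + 108*exp(5*y) + 45*exp(4*y) - 114*exp(3*y) - 81*exp(2*y) + 30*exp(y) + 25)
(5) = -9*r^2 - 6*r - 8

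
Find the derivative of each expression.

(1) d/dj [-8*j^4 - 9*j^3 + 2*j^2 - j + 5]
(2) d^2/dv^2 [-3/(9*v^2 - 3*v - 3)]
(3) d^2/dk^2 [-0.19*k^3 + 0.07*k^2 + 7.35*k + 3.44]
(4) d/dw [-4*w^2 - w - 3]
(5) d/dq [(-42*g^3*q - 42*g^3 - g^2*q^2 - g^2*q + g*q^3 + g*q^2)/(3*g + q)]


(1) = -32*j^3 - 27*j^2 + 4*j - 1
(2) = 2*(-9*v^2 + 3*v + (6*v - 1)^2 + 3)/(-3*v^2 + v + 1)^3
(3) = 0.14 - 1.14*k
(4) = -8*w - 1
(5) = g*(-126*g^3 - 6*g^2*q + 39*g^2 + 8*g*q^2 + 6*g*q + 2*q^3 + q^2)/(9*g^2 + 6*g*q + q^2)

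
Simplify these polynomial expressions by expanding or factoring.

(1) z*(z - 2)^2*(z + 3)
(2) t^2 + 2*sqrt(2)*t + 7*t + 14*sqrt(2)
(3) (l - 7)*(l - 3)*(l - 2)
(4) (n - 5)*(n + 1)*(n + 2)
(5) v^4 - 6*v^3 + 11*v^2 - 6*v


(1) = z^4 - z^3 - 8*z^2 + 12*z
(2) = (t + 7)*(t + 2*sqrt(2))
(3) = l^3 - 12*l^2 + 41*l - 42
(4) = n^3 - 2*n^2 - 13*n - 10
(5) = v*(v - 3)*(v - 2)*(v - 1)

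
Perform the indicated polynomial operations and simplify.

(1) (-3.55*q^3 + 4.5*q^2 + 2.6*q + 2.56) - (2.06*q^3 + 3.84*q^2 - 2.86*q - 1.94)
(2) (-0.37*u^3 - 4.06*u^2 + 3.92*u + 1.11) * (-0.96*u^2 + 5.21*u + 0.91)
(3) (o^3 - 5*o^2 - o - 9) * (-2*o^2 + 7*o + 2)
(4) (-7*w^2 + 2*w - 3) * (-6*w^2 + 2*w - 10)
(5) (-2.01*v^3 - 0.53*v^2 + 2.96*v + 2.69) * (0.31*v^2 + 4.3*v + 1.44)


(1) = -5.61*q^3 + 0.66*q^2 + 5.46*q + 4.5
(2) = 0.3552*u^5 + 1.9699*u^4 - 25.2525*u^3 + 15.663*u^2 + 9.3503*u + 1.0101
(3) = -2*o^5 + 17*o^4 - 31*o^3 + o^2 - 65*o - 18
(4) = 42*w^4 - 26*w^3 + 92*w^2 - 26*w + 30
(5) = -0.6231*v^5 - 8.8073*v^4 - 4.2558*v^3 + 12.7987*v^2 + 15.8294*v + 3.8736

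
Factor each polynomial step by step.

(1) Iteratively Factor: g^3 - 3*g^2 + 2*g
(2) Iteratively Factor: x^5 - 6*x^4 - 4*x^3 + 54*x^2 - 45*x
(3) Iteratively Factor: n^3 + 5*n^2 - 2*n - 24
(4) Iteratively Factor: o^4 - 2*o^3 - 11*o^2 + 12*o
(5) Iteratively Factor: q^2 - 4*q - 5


(1) = (g)*(g^2 - 3*g + 2) = g*(g - 2)*(g - 1)
(2) = (x + 3)*(x^4 - 9*x^3 + 23*x^2 - 15*x) = (x - 5)*(x + 3)*(x^3 - 4*x^2 + 3*x) = x*(x - 5)*(x + 3)*(x^2 - 4*x + 3) = x*(x - 5)*(x - 3)*(x + 3)*(x - 1)
(3) = (n + 3)*(n^2 + 2*n - 8) = (n - 2)*(n + 3)*(n + 4)
(4) = (o - 4)*(o^3 + 2*o^2 - 3*o) = (o - 4)*(o + 3)*(o^2 - o) = (o - 4)*(o - 1)*(o + 3)*(o)
(5) = (q - 5)*(q + 1)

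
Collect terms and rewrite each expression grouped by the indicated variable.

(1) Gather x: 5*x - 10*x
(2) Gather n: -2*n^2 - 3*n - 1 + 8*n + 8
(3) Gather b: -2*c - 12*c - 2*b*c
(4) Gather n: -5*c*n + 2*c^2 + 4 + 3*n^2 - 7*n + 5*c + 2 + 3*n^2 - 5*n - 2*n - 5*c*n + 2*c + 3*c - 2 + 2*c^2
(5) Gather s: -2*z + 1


(1) = -5*x
(2) = -2*n^2 + 5*n + 7
(3) = -2*b*c - 14*c
(4) = 4*c^2 + 10*c + 6*n^2 + n*(-10*c - 14) + 4
(5) = 1 - 2*z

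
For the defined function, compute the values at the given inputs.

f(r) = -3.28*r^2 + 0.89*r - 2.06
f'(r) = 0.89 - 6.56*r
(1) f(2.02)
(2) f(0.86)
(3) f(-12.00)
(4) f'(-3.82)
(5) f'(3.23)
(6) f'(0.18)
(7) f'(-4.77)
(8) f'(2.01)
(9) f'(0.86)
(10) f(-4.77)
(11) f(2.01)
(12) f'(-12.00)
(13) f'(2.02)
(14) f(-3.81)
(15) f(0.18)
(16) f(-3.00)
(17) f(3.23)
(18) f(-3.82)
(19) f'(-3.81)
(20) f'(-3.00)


(1) = -13.65
(2) = -3.72
(3) = -485.06
(4) = 25.95
(5) = -20.30
(6) = -0.29
(7) = 32.18
(8) = -12.30
(9) = -4.75
(10) = -80.93
(11) = -13.52
(12) = 79.61
(13) = -12.36
(14) = -53.06
(15) = -2.01
(16) = -34.25
(17) = -33.41
(18) = -53.32
(19) = 25.88
(20) = 20.57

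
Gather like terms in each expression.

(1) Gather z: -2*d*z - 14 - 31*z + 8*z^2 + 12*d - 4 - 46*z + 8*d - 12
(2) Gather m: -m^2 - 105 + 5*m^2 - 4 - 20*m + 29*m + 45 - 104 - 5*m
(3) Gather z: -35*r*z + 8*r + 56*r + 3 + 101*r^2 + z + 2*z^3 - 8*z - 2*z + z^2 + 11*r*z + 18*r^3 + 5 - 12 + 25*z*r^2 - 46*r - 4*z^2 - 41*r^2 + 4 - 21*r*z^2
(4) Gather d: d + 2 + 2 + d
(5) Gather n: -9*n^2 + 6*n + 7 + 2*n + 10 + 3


(1) = 20*d + 8*z^2 + z*(-2*d - 77) - 30
(2) = 4*m^2 + 4*m - 168
(3) = 18*r^3 + 60*r^2 + 18*r + 2*z^3 + z^2*(-21*r - 3) + z*(25*r^2 - 24*r - 9)
(4) = 2*d + 4
(5) = -9*n^2 + 8*n + 20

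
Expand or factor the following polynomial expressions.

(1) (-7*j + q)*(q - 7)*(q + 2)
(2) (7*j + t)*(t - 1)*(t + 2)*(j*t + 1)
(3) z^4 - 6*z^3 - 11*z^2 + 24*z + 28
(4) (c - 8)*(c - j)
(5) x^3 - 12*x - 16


(1) = -7*j*q^2 + 35*j*q + 98*j + q^3 - 5*q^2 - 14*q
(2) = 7*j^2*t^3 + 7*j^2*t^2 - 14*j^2*t + j*t^4 + j*t^3 + 5*j*t^2 + 7*j*t - 14*j + t^3 + t^2 - 2*t
(3) = (z - 7)*(z - 2)*(z + 1)*(z + 2)
(4) = c^2 - c*j - 8*c + 8*j
(5) = (x - 4)*(x + 2)^2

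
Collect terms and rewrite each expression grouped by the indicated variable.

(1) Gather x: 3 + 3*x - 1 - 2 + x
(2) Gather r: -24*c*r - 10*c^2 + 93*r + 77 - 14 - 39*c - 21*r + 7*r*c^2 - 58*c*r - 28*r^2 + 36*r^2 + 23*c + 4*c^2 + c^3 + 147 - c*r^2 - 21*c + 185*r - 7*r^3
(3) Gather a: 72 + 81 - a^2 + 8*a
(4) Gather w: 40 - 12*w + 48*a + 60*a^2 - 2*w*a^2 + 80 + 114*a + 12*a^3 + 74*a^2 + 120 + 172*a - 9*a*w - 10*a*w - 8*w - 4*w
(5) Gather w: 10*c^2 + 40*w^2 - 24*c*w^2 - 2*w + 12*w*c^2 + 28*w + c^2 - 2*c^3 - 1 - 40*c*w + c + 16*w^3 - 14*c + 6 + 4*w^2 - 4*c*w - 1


(1) = 4*x
(2) = c^3 - 6*c^2 - 37*c - 7*r^3 + r^2*(8 - c) + r*(7*c^2 - 82*c + 257) + 210
(3) = -a^2 + 8*a + 153
(4) = 12*a^3 + 134*a^2 + 334*a + w*(-2*a^2 - 19*a - 24) + 240
(5) = -2*c^3 + 11*c^2 - 13*c + 16*w^3 + w^2*(44 - 24*c) + w*(12*c^2 - 44*c + 26) + 4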